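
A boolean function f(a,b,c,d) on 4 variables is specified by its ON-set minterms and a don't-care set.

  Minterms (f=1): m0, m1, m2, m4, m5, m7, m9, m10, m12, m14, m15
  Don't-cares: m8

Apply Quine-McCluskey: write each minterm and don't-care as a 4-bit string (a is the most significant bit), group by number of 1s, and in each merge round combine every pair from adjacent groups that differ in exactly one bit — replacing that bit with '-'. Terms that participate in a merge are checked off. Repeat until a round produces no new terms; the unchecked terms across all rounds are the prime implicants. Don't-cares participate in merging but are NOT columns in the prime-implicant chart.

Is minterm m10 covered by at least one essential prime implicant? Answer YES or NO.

[col 0] 0000*, 0001*, 0010*, 0100*, 0101*, 0111*, 1000*, 1001*, 1010*, 1100*, 1110*, 1111*
[col 1] -000*, -001*, -010*, -100*, -111, 0-00*, 0-01*, 00-0*, 000-*, 01-1, 010-*, 1-00*, 1-10*, 10-0*, 100-*, 11-0*, 111-
[col 2] --00, -0-0, -00-, 0-0-, 1--0
Prime implicants: --00, -0-0, -00-, -111, 0-0-, 01-1, 1--0, 111-
PI chart (minterm → PIs covering it):
  0 | --00,-0-0,-00-,0-0-
  1 | -00-,0-0-
  2 | -0-0  (sole → essential)
  4 | --00,0-0-
  5 | 0-0-,01-1
  7 | -111,01-1
  9 | -00-  (sole → essential)
  10 | -0-0,1--0
  12 | --00,1--0
  14 | 1--0,111-
  15 | -111,111-
Essential prime implicants: -0-0, -00-

YES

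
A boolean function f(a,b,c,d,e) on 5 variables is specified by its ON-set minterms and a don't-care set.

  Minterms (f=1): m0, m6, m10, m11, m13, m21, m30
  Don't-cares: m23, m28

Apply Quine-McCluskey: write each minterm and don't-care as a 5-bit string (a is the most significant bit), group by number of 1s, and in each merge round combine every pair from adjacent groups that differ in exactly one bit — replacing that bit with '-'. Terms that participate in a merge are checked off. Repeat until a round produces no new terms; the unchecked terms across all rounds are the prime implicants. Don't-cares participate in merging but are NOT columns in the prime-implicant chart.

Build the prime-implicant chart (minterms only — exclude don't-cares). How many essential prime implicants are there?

6

[col 0] 00000, 00110, 01010*, 01011*, 01101, 10101*, 10111*, 11100*, 11110*
[col 1] 0101-, 101-1, 111-0
Prime implicants: 00000, 00110, 0101-, 01101, 101-1, 111-0
PI chart (minterm → PIs covering it):
  0 | 00000  (sole → essential)
  6 | 00110  (sole → essential)
  10 | 0101-  (sole → essential)
  11 | 0101-  (sole → essential)
  13 | 01101  (sole → essential)
  21 | 101-1  (sole → essential)
  30 | 111-0  (sole → essential)
Essential prime implicants: 00000, 00110, 0101-, 01101, 101-1, 111-0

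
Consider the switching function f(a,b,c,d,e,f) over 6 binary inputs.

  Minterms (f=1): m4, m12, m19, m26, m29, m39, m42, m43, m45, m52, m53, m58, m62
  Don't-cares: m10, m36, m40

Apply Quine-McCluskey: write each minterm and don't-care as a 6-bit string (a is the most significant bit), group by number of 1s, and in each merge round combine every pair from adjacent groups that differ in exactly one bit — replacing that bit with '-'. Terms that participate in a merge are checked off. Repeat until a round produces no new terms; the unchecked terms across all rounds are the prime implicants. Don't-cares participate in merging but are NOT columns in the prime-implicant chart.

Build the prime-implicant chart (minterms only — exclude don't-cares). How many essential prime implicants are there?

Round 0: 000100✓ 001010✓ 001100✓ 010011 011010✓ 011101 100100✓ 100111 101000✓ 101010✓ 101011✓ 101101 110100✓ 110101✓ 111010✓ 111110✓
Round 1: -00100 -01010✓ -11010✓ 0-1010✓ 00-100 1-0100 1-1010✓ 1010-0 10101- 11010- 111-10
Round 2: --1010
PIs = {--1010, -00100, 00-100, 010011, 011101, 1-0100, 100111, 1010-0, 10101-, 101101, 11010-, 111-10}
Coverage chart:
  m4: -00100,00-100
  m12: 00-100 ←essential
  m19: 010011 ←essential
  m26: --1010 ←essential
  m29: 011101 ←essential
  m39: 100111 ←essential
  m42: --1010,1010-0,10101-
  m43: 10101- ←essential
  m45: 101101 ←essential
  m52: 1-0100,11010-
  m53: 11010- ←essential
  m58: --1010,111-10
  m62: 111-10 ←essential
Essential: --1010, 00-100, 010011, 011101, 100111, 10101-, 101101, 11010-, 111-10

9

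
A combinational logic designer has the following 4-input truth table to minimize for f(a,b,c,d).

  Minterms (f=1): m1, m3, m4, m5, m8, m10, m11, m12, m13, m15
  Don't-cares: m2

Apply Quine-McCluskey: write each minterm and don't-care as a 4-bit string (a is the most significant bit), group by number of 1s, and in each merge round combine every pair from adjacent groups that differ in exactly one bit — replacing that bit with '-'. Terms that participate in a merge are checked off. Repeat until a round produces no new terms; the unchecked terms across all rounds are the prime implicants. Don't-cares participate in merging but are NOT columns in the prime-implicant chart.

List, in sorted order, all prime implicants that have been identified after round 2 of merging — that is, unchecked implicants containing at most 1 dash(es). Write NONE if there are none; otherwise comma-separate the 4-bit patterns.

size-2^0 implicants → 0001(✓)  0010(✓)  0011(✓)  0100(✓)  0101(✓)  1000(✓)  1010(✓)  1011(✓)  1100(✓)  1101(✓)  1111(✓)
size-2^1 implicants → -010(✓)  -011(✓)  -100(✓)  -101(✓)  0-01  00-1  001-(✓)  010-(✓)  1-00  1-11  10-0  101-(✓)  11-1  110-(✓)
size-2^2 implicants → -01-  -10-
Unchecked terms (primes): -01-, -10-, 0-01, 00-1, 1-00, 1-11, 10-0, 11-1

0-01, 00-1, 1-00, 1-11, 10-0, 11-1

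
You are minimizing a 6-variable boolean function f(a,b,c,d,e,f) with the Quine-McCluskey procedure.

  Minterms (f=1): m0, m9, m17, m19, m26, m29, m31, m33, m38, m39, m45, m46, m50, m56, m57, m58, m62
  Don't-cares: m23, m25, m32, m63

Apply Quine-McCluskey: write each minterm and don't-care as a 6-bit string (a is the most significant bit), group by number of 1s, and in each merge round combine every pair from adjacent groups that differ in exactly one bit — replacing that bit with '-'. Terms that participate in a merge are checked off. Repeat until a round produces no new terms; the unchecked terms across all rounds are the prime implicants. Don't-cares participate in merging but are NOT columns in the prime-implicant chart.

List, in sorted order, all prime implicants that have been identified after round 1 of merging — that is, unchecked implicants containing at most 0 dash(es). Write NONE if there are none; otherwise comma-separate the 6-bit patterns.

[col 0] 000000*, 001001*, 010001*, 010011*, 010111*, 011001*, 011010*, 011101*, 011111*, 100000*, 100001*, 100110*, 100111*, 101101, 101110*, 110010*, 111000*, 111001*, 111010*, 111110*, 111111*
[col 1] -00000, -11001, -11010, -11111, 0-1001, 01-001, 01-111, 010-11, 0100-1, 011-01, 0111-1, 1-1110, 10-110, 10000-, 10011-, 11-010, 111-10, 1110-0, 11100-, 11111-
Prime implicants: -00000, -11001, -11010, -11111, 0-1001, 01-001, 01-111, 010-11, 0100-1, 011-01, 0111-1, 1-1110, 10-110, 10000-, 10011-, 101101, 11-010, 111-10, 1110-0, 11100-, 11111-

101101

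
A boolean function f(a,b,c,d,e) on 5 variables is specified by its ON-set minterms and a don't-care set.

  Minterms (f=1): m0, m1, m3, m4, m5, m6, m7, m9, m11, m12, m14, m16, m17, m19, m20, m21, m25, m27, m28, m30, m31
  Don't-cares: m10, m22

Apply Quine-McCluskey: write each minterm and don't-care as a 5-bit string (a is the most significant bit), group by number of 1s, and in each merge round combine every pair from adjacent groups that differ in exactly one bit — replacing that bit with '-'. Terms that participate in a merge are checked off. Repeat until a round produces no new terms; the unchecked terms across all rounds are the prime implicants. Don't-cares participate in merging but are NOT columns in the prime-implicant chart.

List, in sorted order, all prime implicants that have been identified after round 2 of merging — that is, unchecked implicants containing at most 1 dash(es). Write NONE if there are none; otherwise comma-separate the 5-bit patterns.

size-2^0 implicants → 00000(✓)  00001(✓)  00011(✓)  00100(✓)  00101(✓)  00110(✓)  00111(✓)  01001(✓)  01010(✓)  01011(✓)  01100(✓)  01110(✓)  10000(✓)  10001(✓)  10011(✓)  10100(✓)  10101(✓)  10110(✓)  11001(✓)  11011(✓)  11100(✓)  11110(✓)  11111(✓)
size-2^1 implicants → -0000(✓)  -0001(✓)  -0011(✓)  -0100(✓)  -0101(✓)  -0110(✓)  -1001(✓)  -1011(✓)  -1100(✓)  -1110(✓)  0-001(✓)  0-011(✓)  0-100(✓)  0-110(✓)  00-00(✓)  00-01(✓)  00-11(✓)  000-1(✓)  0000-(✓)  001-0(✓)  001-1(✓)  0010-(✓)  0011-(✓)  01-10  010-1(✓)  0101-  011-0(✓)  1-001(✓)  1-011(✓)  1-100(✓)  1-110(✓)  10-00(✓)  10-01(✓)  100-1(✓)  1000-(✓)  101-0(✓)  1010-(✓)  11-11  110-1(✓)  111-0(✓)  1111-
size-2^2 implicants → --001(✓)  --011(✓)  --100(✓)  --110(✓)  -0-00(✓)  -0-01(✓)  -00-1(✓)  -000-(✓)  -01-0(✓)  -010-(✓)  -10-1(✓)  -11-0(✓)  0-0-1(✓)  0-1-0(✓)  00--1  00-0-(✓)  001--  1-0-1(✓)  1-1-0(✓)  10-0-(✓)
size-2^3 implicants → --0-1  --1-0  -0-0-
Unchecked terms (primes): --0-1, --1-0, -0-0-, 00--1, 001--, 01-10, 0101-, 11-11, 1111-

01-10, 0101-, 11-11, 1111-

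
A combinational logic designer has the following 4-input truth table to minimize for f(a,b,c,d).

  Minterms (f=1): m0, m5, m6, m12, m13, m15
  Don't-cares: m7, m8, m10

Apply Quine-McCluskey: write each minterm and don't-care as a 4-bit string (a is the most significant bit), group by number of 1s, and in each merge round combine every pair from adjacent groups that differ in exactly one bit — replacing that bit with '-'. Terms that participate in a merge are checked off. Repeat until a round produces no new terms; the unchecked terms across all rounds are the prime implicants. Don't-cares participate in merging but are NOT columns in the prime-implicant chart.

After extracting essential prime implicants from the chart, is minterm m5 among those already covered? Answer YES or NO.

[col 0] 0000*, 0101*, 0110*, 0111*, 1000*, 1010*, 1100*, 1101*, 1111*
[col 1] -000, -101*, -111*, 01-1*, 011-, 1-00, 10-0, 11-1*, 110-
[col 2] -1-1
Prime implicants: -000, -1-1, 011-, 1-00, 10-0, 110-
PI chart (minterm → PIs covering it):
  0 | -000  (sole → essential)
  5 | -1-1  (sole → essential)
  6 | 011-  (sole → essential)
  12 | 1-00,110-
  13 | -1-1,110-
  15 | -1-1  (sole → essential)
Essential prime implicants: -000, -1-1, 011-

YES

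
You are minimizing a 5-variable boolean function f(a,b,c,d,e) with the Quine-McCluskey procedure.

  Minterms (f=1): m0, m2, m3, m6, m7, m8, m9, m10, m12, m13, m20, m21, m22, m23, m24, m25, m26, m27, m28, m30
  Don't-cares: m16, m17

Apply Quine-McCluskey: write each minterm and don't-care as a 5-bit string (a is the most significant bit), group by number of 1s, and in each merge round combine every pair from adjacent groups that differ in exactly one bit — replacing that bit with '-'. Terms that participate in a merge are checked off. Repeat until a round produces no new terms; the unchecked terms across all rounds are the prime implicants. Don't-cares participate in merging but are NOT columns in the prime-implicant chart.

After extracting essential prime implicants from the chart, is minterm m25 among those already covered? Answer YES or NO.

YES

size-2^0 implicants → 00000(✓)  00010(✓)  00011(✓)  00110(✓)  00111(✓)  01000(✓)  01001(✓)  01010(✓)  01100(✓)  01101(✓)  10000(✓)  10001(✓)  10100(✓)  10101(✓)  10110(✓)  10111(✓)  11000(✓)  11001(✓)  11010(✓)  11011(✓)  11100(✓)  11110(✓)
size-2^1 implicants → -0000(✓)  -0110(✓)  -0111(✓)  -1000(✓)  -1001(✓)  -1010(✓)  -1100(✓)  0-000(✓)  0-010(✓)  00-10(✓)  00-11(✓)  000-0(✓)  0001-(✓)  0011-(✓)  01-00(✓)  01-01(✓)  010-0(✓)  0100-(✓)  0110-(✓)  1-000(✓)  1-001(✓)  1-100(✓)  1-110(✓)  10-00(✓)  10-01(✓)  1000-(✓)  101-0(✓)  101-1(✓)  1010-(✓)  1011-(✓)  11-00(✓)  11-10(✓)  110-0(✓)  110-1(✓)  1100-(✓)  1101-(✓)  111-0(✓)
size-2^2 implicants → --000  -011-  -1-00  -10-0  -100-  0-0-0  00-1-  01-0-  1--00  1-00-  1-1-0  10-0-  101--  11--0  110--
Unchecked terms (primes): --000, -011-, -1-00, -10-0, -100-, 0-0-0, 00-1-, 01-0-, 1--00, 1-00-, 1-1-0, 10-0-, 101--, 11--0, 110--
Minterm coverage:
  m0 ⊆ --000,0-0-0
  m2 ⊆ 0-0-0,00-1-
  m3 ⊆ 00-1- [E]
  m6 ⊆ -011-,00-1-
  m7 ⊆ -011-,00-1-
  m8 ⊆ --000,-1-00,-10-0,-100-,0-0-0,01-0-
  m9 ⊆ -100-,01-0-
  m10 ⊆ -10-0,0-0-0
  m12 ⊆ -1-00,01-0-
  m13 ⊆ 01-0- [E]
  m20 ⊆ 1--00,1-1-0,10-0-,101--
  m21 ⊆ 10-0-,101--
  m22 ⊆ -011-,1-1-0,101--
  m23 ⊆ -011-,101--
  m24 ⊆ --000,-1-00,-10-0,-100-,1--00,1-00-,11--0,110--
  m25 ⊆ -100-,1-00-,110--
  m26 ⊆ -10-0,11--0,110--
  m27 ⊆ 110-- [E]
  m28 ⊆ -1-00,1--00,1-1-0,11--0
  m30 ⊆ 1-1-0,11--0
E = {00-1-, 01-0-, 110--}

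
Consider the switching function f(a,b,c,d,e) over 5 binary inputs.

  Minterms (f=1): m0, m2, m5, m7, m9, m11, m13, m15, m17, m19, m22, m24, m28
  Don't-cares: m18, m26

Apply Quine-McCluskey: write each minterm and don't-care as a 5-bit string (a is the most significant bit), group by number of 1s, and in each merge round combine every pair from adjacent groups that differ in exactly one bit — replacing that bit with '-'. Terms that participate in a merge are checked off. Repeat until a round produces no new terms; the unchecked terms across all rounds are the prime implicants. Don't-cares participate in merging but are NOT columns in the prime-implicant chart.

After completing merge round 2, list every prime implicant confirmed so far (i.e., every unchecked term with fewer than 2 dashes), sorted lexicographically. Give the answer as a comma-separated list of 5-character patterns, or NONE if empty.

-0010, 000-0, 1-010, 10-10, 100-1, 1001-, 11-00, 110-0

[col 0] 00000*, 00010*, 00101*, 00111*, 01001*, 01011*, 01101*, 01111*, 10001*, 10010*, 10011*, 10110*, 11000*, 11010*, 11100*
[col 1] -0010, 0-101*, 0-111*, 000-0, 001-1*, 01-01*, 01-11*, 010-1*, 011-1*, 1-010, 10-10, 100-1, 1001-, 11-00, 110-0
[col 2] 0-1-1, 01--1
Prime implicants: -0010, 0-1-1, 000-0, 01--1, 1-010, 10-10, 100-1, 1001-, 11-00, 110-0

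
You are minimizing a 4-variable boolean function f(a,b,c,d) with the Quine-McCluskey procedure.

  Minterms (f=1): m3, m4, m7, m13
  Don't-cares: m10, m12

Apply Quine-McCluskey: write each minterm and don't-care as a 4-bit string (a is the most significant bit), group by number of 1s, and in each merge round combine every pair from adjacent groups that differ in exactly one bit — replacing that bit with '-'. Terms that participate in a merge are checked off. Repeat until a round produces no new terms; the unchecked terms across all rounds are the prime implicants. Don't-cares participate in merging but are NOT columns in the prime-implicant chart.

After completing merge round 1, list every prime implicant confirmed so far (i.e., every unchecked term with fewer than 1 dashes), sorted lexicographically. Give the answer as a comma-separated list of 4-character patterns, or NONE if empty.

Round 0: 0011✓ 0100✓ 0111✓ 1010 1100✓ 1101✓
Round 1: -100 0-11 110-
PIs = {-100, 0-11, 1010, 110-}

1010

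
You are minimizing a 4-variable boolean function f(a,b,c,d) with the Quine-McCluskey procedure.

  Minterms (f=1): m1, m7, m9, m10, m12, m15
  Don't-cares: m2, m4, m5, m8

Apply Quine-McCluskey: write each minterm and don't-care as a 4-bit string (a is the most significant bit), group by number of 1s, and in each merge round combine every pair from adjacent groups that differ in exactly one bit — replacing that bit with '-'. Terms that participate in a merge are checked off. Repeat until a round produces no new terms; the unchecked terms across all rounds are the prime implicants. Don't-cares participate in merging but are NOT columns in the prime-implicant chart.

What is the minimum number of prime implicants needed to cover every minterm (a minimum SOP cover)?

[col 0] 0001*, 0010*, 0100*, 0101*, 0111*, 1000*, 1001*, 1010*, 1100*, 1111*
[col 1] -001, -010, -100, -111, 0-01, 01-1, 010-, 1-00, 10-0, 100-
Prime implicants: -001, -010, -100, -111, 0-01, 01-1, 010-, 1-00, 10-0, 100-
PI chart (minterm → PIs covering it):
  1 | -001,0-01
  7 | -111,01-1
  9 | -001,100-
  10 | -010,10-0
  12 | -100,1-00
  15 | -111  (sole → essential)
Essential prime implicants: -111
Petrick residual → -001, -010, -100
Minimum SOP uses 4 PIs: b'c'd + b'cd' + bc'd' + bcd

4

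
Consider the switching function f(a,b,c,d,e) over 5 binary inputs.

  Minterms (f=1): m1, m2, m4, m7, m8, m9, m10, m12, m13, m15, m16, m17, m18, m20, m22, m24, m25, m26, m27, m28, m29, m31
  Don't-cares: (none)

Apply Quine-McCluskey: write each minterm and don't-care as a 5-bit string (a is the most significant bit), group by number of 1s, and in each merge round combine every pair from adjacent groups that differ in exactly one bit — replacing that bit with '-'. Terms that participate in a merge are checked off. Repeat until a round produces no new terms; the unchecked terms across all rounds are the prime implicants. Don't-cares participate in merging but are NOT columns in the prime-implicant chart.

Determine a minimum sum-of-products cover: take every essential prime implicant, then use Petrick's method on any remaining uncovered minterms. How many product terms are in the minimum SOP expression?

size-2^0 implicants → 00001(✓)  00010(✓)  00100(✓)  00111(✓)  01000(✓)  01001(✓)  01010(✓)  01100(✓)  01101(✓)  01111(✓)  10000(✓)  10001(✓)  10010(✓)  10100(✓)  10110(✓)  11000(✓)  11001(✓)  11010(✓)  11011(✓)  11100(✓)  11101(✓)  11111(✓)
size-2^1 implicants → -0001(✓)  -0010(✓)  -0100(✓)  -1000(✓)  -1001(✓)  -1010(✓)  -1100(✓)  -1101(✓)  -1111(✓)  0-001(✓)  0-010(✓)  0-100(✓)  0-111  01-00(✓)  01-01(✓)  010-0(✓)  0100-(✓)  011-1(✓)  0110-(✓)  1-000(✓)  1-001(✓)  1-010(✓)  1-100(✓)  10-00(✓)  10-10(✓)  100-0(✓)  1000-(✓)  101-0(✓)  11-00(✓)  11-01(✓)  11-11(✓)  110-0(✓)  110-1(✓)  1100-(✓)  1101-(✓)  111-1(✓)  1110-(✓)
size-2^2 implicants → --001  --010  --100  -1-00(✓)  -1-01(✓)  -10-0  -100-(✓)  -11-1  -110-(✓)  01-0-(✓)  1--00  1-0-0  1-00-  10--0  11--1  11-0-(✓)  110--
size-2^3 implicants → -1-0-
Unchecked terms (primes): --001, --010, --100, -1-0-, -10-0, -11-1, 0-111, 1--00, 1-0-0, 1-00-, 10--0, 11--1, 110--
Minterm coverage:
  m1 ⊆ --001 [E]
  m2 ⊆ --010 [E]
  m4 ⊆ --100 [E]
  m7 ⊆ 0-111 [E]
  m8 ⊆ -1-0-,-10-0
  m9 ⊆ --001,-1-0-
  m10 ⊆ --010,-10-0
  m12 ⊆ --100,-1-0-
  m13 ⊆ -1-0-,-11-1
  m15 ⊆ -11-1,0-111
  m16 ⊆ 1--00,1-0-0,1-00-,10--0
  m17 ⊆ --001,1-00-
  m18 ⊆ --010,1-0-0,10--0
  m20 ⊆ --100,1--00,10--0
  m22 ⊆ 10--0 [E]
  m24 ⊆ -1-0-,-10-0,1--00,1-0-0,1-00-,110--
  m25 ⊆ --001,-1-0-,1-00-,11--1,110--
  m26 ⊆ --010,-10-0,1-0-0,110--
  m27 ⊆ 11--1,110--
  m28 ⊆ --100,-1-0-,1--00
  m29 ⊆ -1-0-,-11-1,11--1
  m31 ⊆ -11-1,11--1
E = {--001, --010, --100, 0-111, 10--0}
Petrick residual → -1-0-, 11--1
Cover = c'd'e + c'de' + cd'e' + bd' + a'cde + ab'e' + abe  |cover|=7

7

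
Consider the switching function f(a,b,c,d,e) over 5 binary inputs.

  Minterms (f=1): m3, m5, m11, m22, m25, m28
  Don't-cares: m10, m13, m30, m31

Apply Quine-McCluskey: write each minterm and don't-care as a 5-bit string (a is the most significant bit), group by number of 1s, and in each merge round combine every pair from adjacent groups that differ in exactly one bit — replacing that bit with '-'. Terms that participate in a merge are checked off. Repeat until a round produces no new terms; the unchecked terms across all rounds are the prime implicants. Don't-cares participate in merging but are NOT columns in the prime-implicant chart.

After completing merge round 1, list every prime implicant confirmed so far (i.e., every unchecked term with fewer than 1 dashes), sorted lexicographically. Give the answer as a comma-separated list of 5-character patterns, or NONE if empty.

size-2^0 implicants → 00011(✓)  00101(✓)  01010(✓)  01011(✓)  01101(✓)  10110(✓)  11001  11100(✓)  11110(✓)  11111(✓)
size-2^1 implicants → 0-011  0-101  0101-  1-110  111-0  1111-
Unchecked terms (primes): 0-011, 0-101, 0101-, 1-110, 11001, 111-0, 1111-

11001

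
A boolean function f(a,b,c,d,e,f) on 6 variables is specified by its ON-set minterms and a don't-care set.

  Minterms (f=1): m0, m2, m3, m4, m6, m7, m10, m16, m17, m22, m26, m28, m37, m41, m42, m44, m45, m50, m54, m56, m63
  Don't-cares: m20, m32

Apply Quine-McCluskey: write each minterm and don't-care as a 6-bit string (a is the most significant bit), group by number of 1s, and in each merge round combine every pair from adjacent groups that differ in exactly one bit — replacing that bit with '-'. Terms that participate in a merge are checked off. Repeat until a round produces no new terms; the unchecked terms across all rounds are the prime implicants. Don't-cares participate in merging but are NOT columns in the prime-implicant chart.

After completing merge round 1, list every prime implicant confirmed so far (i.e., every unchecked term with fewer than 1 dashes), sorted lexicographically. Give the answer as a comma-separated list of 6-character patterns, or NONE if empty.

111000, 111111

size-2^0 implicants → 000000(✓)  000010(✓)  000011(✓)  000100(✓)  000110(✓)  000111(✓)  001010(✓)  010000(✓)  010001(✓)  010100(✓)  010110(✓)  011010(✓)  011100(✓)  100000(✓)  100101(✓)  101001(✓)  101010(✓)  101100(✓)  101101(✓)  110010(✓)  110110(✓)  111000  111111
size-2^1 implicants → -00000  -01010  -10110  0-0000(✓)  0-0100(✓)  0-0110(✓)  0-1010  00-010  000-00(✓)  000-10(✓)  000-11(✓)  0000-0(✓)  00001-(✓)  0001-0(✓)  00011-(✓)  01-100  010-00(✓)  01000-  0101-0(✓)  10-101  101-01  10110-  110-10
size-2^2 implicants → 0-0-00  0-01-0  000--0  000-1-
Unchecked terms (primes): -00000, -01010, -10110, 0-0-00, 0-01-0, 0-1010, 00-010, 000--0, 000-1-, 01-100, 01000-, 10-101, 101-01, 10110-, 110-10, 111000, 111111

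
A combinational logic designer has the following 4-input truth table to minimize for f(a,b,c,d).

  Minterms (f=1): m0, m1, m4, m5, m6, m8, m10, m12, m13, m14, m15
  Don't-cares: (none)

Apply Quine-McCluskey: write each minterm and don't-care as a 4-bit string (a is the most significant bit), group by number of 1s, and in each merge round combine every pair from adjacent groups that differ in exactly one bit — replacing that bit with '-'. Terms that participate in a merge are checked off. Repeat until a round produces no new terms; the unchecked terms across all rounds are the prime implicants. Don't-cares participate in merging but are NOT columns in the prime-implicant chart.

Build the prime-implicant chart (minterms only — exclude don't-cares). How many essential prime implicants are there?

4

Round 0: 0000✓ 0001✓ 0100✓ 0101✓ 0110✓ 1000✓ 1010✓ 1100✓ 1101✓ 1110✓ 1111✓
Round 1: -000✓ -100✓ -101✓ -110✓ 0-00✓ 0-01✓ 000-✓ 01-0✓ 010-✓ 1-00✓ 1-10✓ 10-0✓ 11-0✓ 11-1✓ 110-✓ 111-✓
Round 2: --00 -1-0 -10- 0-0- 1--0 11--
PIs = {--00, -1-0, -10-, 0-0-, 1--0, 11--}
Coverage chart:
  m0: --00,0-0-
  m1: 0-0- ←essential
  m4: --00,-1-0,-10-,0-0-
  m5: -10-,0-0-
  m6: -1-0 ←essential
  m8: --00,1--0
  m10: 1--0 ←essential
  m12: --00,-1-0,-10-,1--0,11--
  m13: -10-,11--
  m14: -1-0,1--0,11--
  m15: 11-- ←essential
Essential: -1-0, 0-0-, 1--0, 11--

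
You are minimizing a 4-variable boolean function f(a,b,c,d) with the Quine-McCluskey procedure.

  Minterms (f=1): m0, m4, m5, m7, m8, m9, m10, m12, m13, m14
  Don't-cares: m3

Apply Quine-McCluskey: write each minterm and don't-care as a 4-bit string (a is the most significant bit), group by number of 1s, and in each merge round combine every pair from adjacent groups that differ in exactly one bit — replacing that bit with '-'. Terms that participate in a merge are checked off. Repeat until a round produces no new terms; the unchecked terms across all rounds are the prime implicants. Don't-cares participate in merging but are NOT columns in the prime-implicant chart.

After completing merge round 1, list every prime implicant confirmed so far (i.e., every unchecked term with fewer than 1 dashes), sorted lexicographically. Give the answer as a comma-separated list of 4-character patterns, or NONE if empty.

NONE

[col 0] 0000*, 0011*, 0100*, 0101*, 0111*, 1000*, 1001*, 1010*, 1100*, 1101*, 1110*
[col 1] -000*, -100*, -101*, 0-00*, 0-11, 01-1, 010-*, 1-00*, 1-01*, 1-10*, 10-0*, 100-*, 11-0*, 110-*
[col 2] --00, -10-, 1--0, 1-0-
Prime implicants: --00, -10-, 0-11, 01-1, 1--0, 1-0-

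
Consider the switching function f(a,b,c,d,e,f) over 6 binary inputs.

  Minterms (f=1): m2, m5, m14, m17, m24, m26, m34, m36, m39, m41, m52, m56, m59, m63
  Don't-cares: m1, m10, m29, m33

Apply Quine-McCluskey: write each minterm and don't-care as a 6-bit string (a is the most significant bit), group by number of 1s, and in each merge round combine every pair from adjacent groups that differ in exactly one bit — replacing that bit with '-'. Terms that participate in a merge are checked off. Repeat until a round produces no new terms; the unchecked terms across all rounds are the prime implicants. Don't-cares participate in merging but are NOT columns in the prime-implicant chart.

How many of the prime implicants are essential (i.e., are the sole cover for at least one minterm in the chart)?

9

size-2^0 implicants → 000001(✓)  000010(✓)  000101(✓)  001010(✓)  001110(✓)  010001(✓)  011000(✓)  011010(✓)  011101  100001(✓)  100010(✓)  100100(✓)  100111  101001(✓)  110100(✓)  111000(✓)  111011(✓)  111111(✓)
size-2^1 implicants → -00001  -00010  -11000  0-0001  0-1010  00-010  000-01  001-10  0110-0  1-0100  10-001  111-11
Unchecked terms (primes): -00001, -00010, -11000, 0-0001, 0-1010, 00-010, 000-01, 001-10, 0110-0, 011101, 1-0100, 10-001, 100111, 111-11
Minterm coverage:
  m2 ⊆ -00010,00-010
  m5 ⊆ 000-01 [E]
  m14 ⊆ 001-10 [E]
  m17 ⊆ 0-0001 [E]
  m24 ⊆ -11000,0110-0
  m26 ⊆ 0-1010,0110-0
  m34 ⊆ -00010 [E]
  m36 ⊆ 1-0100 [E]
  m39 ⊆ 100111 [E]
  m41 ⊆ 10-001 [E]
  m52 ⊆ 1-0100 [E]
  m56 ⊆ -11000 [E]
  m59 ⊆ 111-11 [E]
  m63 ⊆ 111-11 [E]
E = {-00010, -11000, 0-0001, 000-01, 001-10, 1-0100, 10-001, 100111, 111-11}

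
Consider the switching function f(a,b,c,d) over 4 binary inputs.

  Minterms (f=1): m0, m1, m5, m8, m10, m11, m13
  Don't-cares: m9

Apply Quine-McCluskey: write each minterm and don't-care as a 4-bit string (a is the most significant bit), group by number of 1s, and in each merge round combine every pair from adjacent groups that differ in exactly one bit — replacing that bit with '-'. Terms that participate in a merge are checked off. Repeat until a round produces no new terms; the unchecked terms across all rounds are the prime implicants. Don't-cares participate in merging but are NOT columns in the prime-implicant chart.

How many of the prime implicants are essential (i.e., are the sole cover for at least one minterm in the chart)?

3

[col 0] 0000*, 0001*, 0101*, 1000*, 1001*, 1010*, 1011*, 1101*
[col 1] -000*, -001*, -101*, 0-01*, 000-*, 1-01*, 10-0*, 10-1*, 100-*, 101-*
[col 2] --01, -00-, 10--
Prime implicants: --01, -00-, 10--
PI chart (minterm → PIs covering it):
  0 | -00-  (sole → essential)
  1 | --01,-00-
  5 | --01  (sole → essential)
  8 | -00-,10--
  10 | 10--  (sole → essential)
  11 | 10--  (sole → essential)
  13 | --01  (sole → essential)
Essential prime implicants: --01, -00-, 10--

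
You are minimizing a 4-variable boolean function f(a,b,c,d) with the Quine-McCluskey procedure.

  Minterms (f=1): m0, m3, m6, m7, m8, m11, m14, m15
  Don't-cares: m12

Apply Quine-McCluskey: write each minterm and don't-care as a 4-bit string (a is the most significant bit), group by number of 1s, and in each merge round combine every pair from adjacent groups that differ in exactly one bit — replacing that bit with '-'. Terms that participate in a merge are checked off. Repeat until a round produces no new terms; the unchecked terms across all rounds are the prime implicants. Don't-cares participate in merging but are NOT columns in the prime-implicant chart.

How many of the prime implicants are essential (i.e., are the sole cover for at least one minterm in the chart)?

Round 0: 0000✓ 0011✓ 0110✓ 0111✓ 1000✓ 1011✓ 1100✓ 1110✓ 1111✓
Round 1: -000 -011✓ -110✓ -111✓ 0-11✓ 011-✓ 1-00 1-11✓ 11-0 111-✓
Round 2: --11 -11-
PIs = {--11, -000, -11-, 1-00, 11-0}
Coverage chart:
  m0: -000 ←essential
  m3: --11 ←essential
  m6: -11- ←essential
  m7: --11,-11-
  m8: -000,1-00
  m11: --11 ←essential
  m14: -11-,11-0
  m15: --11,-11-
Essential: --11, -000, -11-

3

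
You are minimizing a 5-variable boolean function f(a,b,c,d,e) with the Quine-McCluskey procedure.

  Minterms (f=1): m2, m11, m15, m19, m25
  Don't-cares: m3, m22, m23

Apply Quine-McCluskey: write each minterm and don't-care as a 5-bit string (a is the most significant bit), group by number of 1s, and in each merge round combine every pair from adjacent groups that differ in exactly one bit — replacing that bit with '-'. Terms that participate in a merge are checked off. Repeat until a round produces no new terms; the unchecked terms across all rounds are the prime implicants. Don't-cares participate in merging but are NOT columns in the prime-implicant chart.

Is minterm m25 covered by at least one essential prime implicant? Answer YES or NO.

size-2^0 implicants → 00010(✓)  00011(✓)  01011(✓)  01111(✓)  10011(✓)  10110(✓)  10111(✓)  11001
size-2^1 implicants → -0011  0-011  0001-  01-11  10-11  1011-
Unchecked terms (primes): -0011, 0-011, 0001-, 01-11, 10-11, 1011-, 11001
Minterm coverage:
  m2 ⊆ 0001- [E]
  m11 ⊆ 0-011,01-11
  m15 ⊆ 01-11 [E]
  m19 ⊆ -0011,10-11
  m25 ⊆ 11001 [E]
E = {0001-, 01-11, 11001}

YES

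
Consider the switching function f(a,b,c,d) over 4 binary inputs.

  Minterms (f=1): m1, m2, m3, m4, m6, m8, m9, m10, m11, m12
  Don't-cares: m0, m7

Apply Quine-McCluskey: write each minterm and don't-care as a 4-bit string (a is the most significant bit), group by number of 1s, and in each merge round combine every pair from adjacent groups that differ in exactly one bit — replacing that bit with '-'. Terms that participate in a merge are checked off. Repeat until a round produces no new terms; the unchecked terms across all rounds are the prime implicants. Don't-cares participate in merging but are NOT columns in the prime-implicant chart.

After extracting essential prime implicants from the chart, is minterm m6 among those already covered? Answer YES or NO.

NO

Round 0: 0000✓ 0001✓ 0010✓ 0011✓ 0100✓ 0110✓ 0111✓ 1000✓ 1001✓ 1010✓ 1011✓ 1100✓
Round 1: -000✓ -001✓ -010✓ -011✓ -100✓ 0-00✓ 0-10✓ 0-11✓ 00-0✓ 00-1✓ 000-✓ 001-✓ 01-0✓ 011-✓ 1-00✓ 10-0✓ 10-1✓ 100-✓ 101-✓
Round 2: --00 -0-0✓ -0-1✓ -00-✓ -01-✓ 0--0 0-1- 00--✓ 10--✓
Round 3: -0--
PIs = {--00, -0--, 0--0, 0-1-}
Coverage chart:
  m1: -0-- ←essential
  m2: -0--,0--0,0-1-
  m3: -0--,0-1-
  m4: --00,0--0
  m6: 0--0,0-1-
  m8: --00,-0--
  m9: -0-- ←essential
  m10: -0-- ←essential
  m11: -0-- ←essential
  m12: --00 ←essential
Essential: --00, -0--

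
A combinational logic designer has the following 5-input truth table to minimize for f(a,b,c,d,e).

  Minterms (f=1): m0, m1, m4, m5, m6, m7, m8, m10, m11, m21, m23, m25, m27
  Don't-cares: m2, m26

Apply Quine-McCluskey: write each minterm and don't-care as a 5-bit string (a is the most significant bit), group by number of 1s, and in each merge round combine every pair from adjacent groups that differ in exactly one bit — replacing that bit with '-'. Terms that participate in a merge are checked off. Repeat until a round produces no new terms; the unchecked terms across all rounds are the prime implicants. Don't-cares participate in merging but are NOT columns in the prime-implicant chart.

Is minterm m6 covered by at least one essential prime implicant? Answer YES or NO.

NO

size-2^0 implicants → 00000(✓)  00001(✓)  00010(✓)  00100(✓)  00101(✓)  00110(✓)  00111(✓)  01000(✓)  01010(✓)  01011(✓)  10101(✓)  10111(✓)  11001(✓)  11010(✓)  11011(✓)
size-2^1 implicants → -0101(✓)  -0111(✓)  -1010(✓)  -1011(✓)  0-000(✓)  0-010(✓)  00-00(✓)  00-01(✓)  00-10(✓)  000-0(✓)  0000-(✓)  001-0(✓)  001-1(✓)  0010-(✓)  0011-(✓)  010-0(✓)  0101-(✓)  101-1(✓)  110-1  1101-(✓)
size-2^2 implicants → -01-1  -101-  0-0-0  00--0  00-0-  001--
Unchecked terms (primes): -01-1, -101-, 0-0-0, 00--0, 00-0-, 001--, 110-1
Minterm coverage:
  m0 ⊆ 0-0-0,00--0,00-0-
  m1 ⊆ 00-0- [E]
  m4 ⊆ 00--0,00-0-,001--
  m5 ⊆ -01-1,00-0-,001--
  m6 ⊆ 00--0,001--
  m7 ⊆ -01-1,001--
  m8 ⊆ 0-0-0 [E]
  m10 ⊆ -101-,0-0-0
  m11 ⊆ -101- [E]
  m21 ⊆ -01-1 [E]
  m23 ⊆ -01-1 [E]
  m25 ⊆ 110-1 [E]
  m27 ⊆ -101-,110-1
E = {-01-1, -101-, 0-0-0, 00-0-, 110-1}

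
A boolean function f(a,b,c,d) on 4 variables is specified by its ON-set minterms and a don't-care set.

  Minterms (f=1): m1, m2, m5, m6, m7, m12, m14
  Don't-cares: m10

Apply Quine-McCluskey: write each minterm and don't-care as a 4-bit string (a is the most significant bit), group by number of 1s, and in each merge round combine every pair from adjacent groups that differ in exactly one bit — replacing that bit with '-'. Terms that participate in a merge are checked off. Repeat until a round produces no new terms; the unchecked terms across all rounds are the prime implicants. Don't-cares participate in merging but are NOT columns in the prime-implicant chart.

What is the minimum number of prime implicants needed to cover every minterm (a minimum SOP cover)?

4

size-2^0 implicants → 0001(✓)  0010(✓)  0101(✓)  0110(✓)  0111(✓)  1010(✓)  1100(✓)  1110(✓)
size-2^1 implicants → -010(✓)  -110(✓)  0-01  0-10(✓)  01-1  011-  1-10(✓)  11-0
size-2^2 implicants → --10
Unchecked terms (primes): --10, 0-01, 01-1, 011-, 11-0
Minterm coverage:
  m1 ⊆ 0-01 [E]
  m2 ⊆ --10 [E]
  m5 ⊆ 0-01,01-1
  m6 ⊆ --10,011-
  m7 ⊆ 01-1,011-
  m12 ⊆ 11-0 [E]
  m14 ⊆ --10,11-0
E = {--10, 0-01, 11-0}
Petrick residual → 01-1
Cover = cd' + a'c'd + a'bd + abd'  |cover|=4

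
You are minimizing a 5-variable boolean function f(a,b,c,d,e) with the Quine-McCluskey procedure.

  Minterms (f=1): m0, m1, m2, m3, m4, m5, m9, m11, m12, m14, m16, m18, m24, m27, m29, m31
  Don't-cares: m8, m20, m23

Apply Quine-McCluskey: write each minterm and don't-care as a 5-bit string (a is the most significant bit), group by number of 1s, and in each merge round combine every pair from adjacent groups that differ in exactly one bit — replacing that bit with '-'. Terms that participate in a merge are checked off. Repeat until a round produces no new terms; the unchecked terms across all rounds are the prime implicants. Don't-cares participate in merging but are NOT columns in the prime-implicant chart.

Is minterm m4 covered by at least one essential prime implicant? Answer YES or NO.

size-2^0 implicants → 00000(✓)  00001(✓)  00010(✓)  00011(✓)  00100(✓)  00101(✓)  01000(✓)  01001(✓)  01011(✓)  01100(✓)  01110(✓)  10000(✓)  10010(✓)  10100(✓)  10111(✓)  11000(✓)  11011(✓)  11101(✓)  11111(✓)
size-2^1 implicants → -0000(✓)  -0010(✓)  -0100(✓)  -1000(✓)  -1011  0-000(✓)  0-001(✓)  0-011(✓)  0-100(✓)  00-00(✓)  00-01(✓)  000-0(✓)  000-1(✓)  0000-(✓)  0001-(✓)  0010-(✓)  01-00(✓)  010-1(✓)  0100-(✓)  011-0  1-000(✓)  1-111  10-00(✓)  100-0(✓)  11-11  111-1
size-2^2 implicants → --000  -0-00  -00-0  0--00  0-0-1  0-00-  00-0-  000--
Unchecked terms (primes): --000, -0-00, -00-0, -1011, 0--00, 0-0-1, 0-00-, 00-0-, 000--, 011-0, 1-111, 11-11, 111-1
Minterm coverage:
  m0 ⊆ --000,-0-00,-00-0,0--00,0-00-,00-0-,000--
  m1 ⊆ 0-0-1,0-00-,00-0-,000--
  m2 ⊆ -00-0,000--
  m3 ⊆ 0-0-1,000--
  m4 ⊆ -0-00,0--00,00-0-
  m5 ⊆ 00-0- [E]
  m9 ⊆ 0-0-1,0-00-
  m11 ⊆ -1011,0-0-1
  m12 ⊆ 0--00,011-0
  m14 ⊆ 011-0 [E]
  m16 ⊆ --000,-0-00,-00-0
  m18 ⊆ -00-0 [E]
  m24 ⊆ --000 [E]
  m27 ⊆ -1011,11-11
  m29 ⊆ 111-1 [E]
  m31 ⊆ 1-111,11-11,111-1
E = {--000, -00-0, 00-0-, 011-0, 111-1}

YES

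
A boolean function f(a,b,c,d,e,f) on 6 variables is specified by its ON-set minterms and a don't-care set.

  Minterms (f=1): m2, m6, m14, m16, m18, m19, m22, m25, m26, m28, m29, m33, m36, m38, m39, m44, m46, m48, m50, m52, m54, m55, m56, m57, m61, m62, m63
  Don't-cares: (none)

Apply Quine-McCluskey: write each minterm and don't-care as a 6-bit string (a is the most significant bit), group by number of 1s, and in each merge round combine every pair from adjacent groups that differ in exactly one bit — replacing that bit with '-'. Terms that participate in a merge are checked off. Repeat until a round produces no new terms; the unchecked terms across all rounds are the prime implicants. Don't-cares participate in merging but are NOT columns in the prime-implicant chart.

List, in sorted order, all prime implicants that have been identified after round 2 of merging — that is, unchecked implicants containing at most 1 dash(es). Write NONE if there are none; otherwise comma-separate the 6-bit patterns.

size-2^0 implicants → 000010(✓)  000110(✓)  001110(✓)  010000(✓)  010010(✓)  010011(✓)  010110(✓)  011001(✓)  011010(✓)  011100(✓)  011101(✓)  100001  100100(✓)  100110(✓)  100111(✓)  101100(✓)  101110(✓)  110000(✓)  110010(✓)  110100(✓)  110110(✓)  110111(✓)  111000(✓)  111001(✓)  111101(✓)  111110(✓)  111111(✓)
size-2^1 implicants → -00110(✓)  -01110(✓)  -10000(✓)  -10010(✓)  -10110(✓)  -11001(✓)  -11101(✓)  0-0010(✓)  0-0110(✓)  00-110(✓)  000-10(✓)  01-010  010-10(✓)  0100-0(✓)  01001-  011-01(✓)  01110-  1-0100(✓)  1-0110(✓)  1-0111(✓)  1-1110(✓)  10-100(✓)  10-110(✓)  1001-0(✓)  10011-(✓)  1011-0(✓)  11-000  11-110(✓)  11-111(✓)  110-00(✓)  110-10(✓)  1100-0(✓)  1101-0(✓)  11011-(✓)  111-01(✓)  11100-  1111-1  11111-(✓)
size-2^2 implicants → --0110  -0-110  -10-10  -100-0  -11-01  0-0-10  1--110  1-01-0  1-011-  10-1-0  11-11-  110--0
Unchecked terms (primes): --0110, -0-110, -10-10, -100-0, -11-01, 0-0-10, 01-010, 01001-, 01110-, 1--110, 1-01-0, 1-011-, 10-1-0, 100001, 11-000, 11-11-, 110--0, 11100-, 1111-1

01-010, 01001-, 01110-, 100001, 11-000, 11100-, 1111-1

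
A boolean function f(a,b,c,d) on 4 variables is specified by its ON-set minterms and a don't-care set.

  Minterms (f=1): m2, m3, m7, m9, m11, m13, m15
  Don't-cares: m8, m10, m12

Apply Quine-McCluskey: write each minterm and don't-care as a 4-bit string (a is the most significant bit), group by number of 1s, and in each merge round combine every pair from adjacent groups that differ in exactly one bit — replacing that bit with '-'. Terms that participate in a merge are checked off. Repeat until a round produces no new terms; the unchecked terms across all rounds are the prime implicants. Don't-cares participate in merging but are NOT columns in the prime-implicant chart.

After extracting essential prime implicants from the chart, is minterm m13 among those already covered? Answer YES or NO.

NO

[col 0] 0010*, 0011*, 0111*, 1000*, 1001*, 1010*, 1011*, 1100*, 1101*, 1111*
[col 1] -010*, -011*, -111*, 0-11*, 001-*, 1-00*, 1-01*, 1-11*, 10-0*, 10-1*, 100-*, 101-*, 11-1*, 110-*
[col 2] --11, -01-, 1--1, 1-0-, 10--
Prime implicants: --11, -01-, 1--1, 1-0-, 10--
PI chart (minterm → PIs covering it):
  2 | -01-  (sole → essential)
  3 | --11,-01-
  7 | --11  (sole → essential)
  9 | 1--1,1-0-,10--
  11 | --11,-01-,1--1,10--
  13 | 1--1,1-0-
  15 | --11,1--1
Essential prime implicants: --11, -01-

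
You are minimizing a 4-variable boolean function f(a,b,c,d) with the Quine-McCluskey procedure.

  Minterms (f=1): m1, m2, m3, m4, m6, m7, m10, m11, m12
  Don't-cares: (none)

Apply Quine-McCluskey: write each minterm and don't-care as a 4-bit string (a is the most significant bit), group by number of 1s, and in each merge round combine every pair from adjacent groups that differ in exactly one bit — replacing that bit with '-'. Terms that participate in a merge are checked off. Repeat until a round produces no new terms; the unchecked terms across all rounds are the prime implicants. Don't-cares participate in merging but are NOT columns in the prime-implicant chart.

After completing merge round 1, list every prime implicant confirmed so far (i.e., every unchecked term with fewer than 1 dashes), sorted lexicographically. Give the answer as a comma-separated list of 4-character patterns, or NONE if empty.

Round 0: 0001✓ 0010✓ 0011✓ 0100✓ 0110✓ 0111✓ 1010✓ 1011✓ 1100✓
Round 1: -010✓ -011✓ -100 0-10✓ 0-11✓ 00-1 001-✓ 01-0 011-✓ 101-✓
Round 2: -01- 0-1-
PIs = {-01-, -100, 0-1-, 00-1, 01-0}

NONE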